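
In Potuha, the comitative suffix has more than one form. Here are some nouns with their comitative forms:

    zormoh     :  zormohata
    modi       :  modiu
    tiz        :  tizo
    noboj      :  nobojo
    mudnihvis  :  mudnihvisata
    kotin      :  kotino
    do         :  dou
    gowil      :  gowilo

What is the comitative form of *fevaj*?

fevajo

Looking at the final sound of each stem: -ata when the stem ends in a voiceless consonant (*zormoh*, *mudnihvis*); -o when the stem ends in a voiced consonant (*tiz*, *noboj*, *kotin*, *gowil*); -u when the stem ends in a vowel (*modi*, *do*).
*fevaj*: final sound = /j/, a voiced consonant → -o → *fevajo*.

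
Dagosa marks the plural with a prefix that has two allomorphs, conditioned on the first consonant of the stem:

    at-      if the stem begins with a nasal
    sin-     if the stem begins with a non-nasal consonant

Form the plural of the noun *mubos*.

*mubos*: first consonant = /m/, a nasal → at- → *atmubos*.

atmubos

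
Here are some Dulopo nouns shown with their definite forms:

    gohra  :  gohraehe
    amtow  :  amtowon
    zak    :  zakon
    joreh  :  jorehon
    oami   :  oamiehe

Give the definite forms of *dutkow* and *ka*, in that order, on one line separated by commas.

dutkowon, kaehe

The pattern is consonant vs. vowel: -on when the stem ends in a consonant (*amtow*, *zak*, *joreh*); -ehe when the stem ends in a vowel (*gohra*, *oami*).
*dutkow* — final sound /w/ (a consonant) → -on → *dutkowon*.
*ka* — final sound /a/ (a vowel) → -ehe → *kaehe*.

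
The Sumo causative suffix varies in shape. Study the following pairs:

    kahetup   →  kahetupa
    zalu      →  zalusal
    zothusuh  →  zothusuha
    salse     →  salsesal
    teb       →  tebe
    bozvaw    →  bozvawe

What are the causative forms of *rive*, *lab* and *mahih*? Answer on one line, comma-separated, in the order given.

rivesal, labe, mahiha

The alternation tracks the final sound of the stem — -a when the stem ends in a voiceless consonant (*kahetup*, *zothusuh*); -e when the stem ends in a voiced consonant (*teb*, *bozvaw*); -sal when the stem ends in a vowel (*zalu*, *salse*).
*rive* — final sound /e/ (a vowel) → -sal → *rivesal*.
Since the final sound of *lab* is /b/ (a voiced consonant), it takes -e, giving *labe*.
*mahih* — final sound /h/ (a voiceless consonant) → -a → *mahiha*.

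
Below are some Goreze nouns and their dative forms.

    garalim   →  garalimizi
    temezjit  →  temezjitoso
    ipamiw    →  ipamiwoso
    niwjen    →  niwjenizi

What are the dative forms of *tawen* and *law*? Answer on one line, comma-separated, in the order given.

The alternation tracks the final consonant of the stem — -izi when the stem ends in a nasal (*garalim*, *niwjen*); -oso when the stem ends in a non-nasal consonant (*temezjit*, *ipamiw*).
Since the final consonant of *tawen* is /n/ (a nasal), it takes -izi, giving *tawenizi*.
Since the final consonant of *law* is /w/ (non-nasal), it takes -oso, giving *lawoso*.

tawenizi, lawoso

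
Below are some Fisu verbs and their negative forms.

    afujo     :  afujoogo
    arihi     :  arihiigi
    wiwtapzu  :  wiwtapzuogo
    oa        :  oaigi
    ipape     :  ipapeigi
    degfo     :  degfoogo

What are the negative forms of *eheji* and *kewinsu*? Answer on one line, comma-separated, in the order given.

Looking at the last vowel of each stem: -ogo when the last vowel of the stem is a rounded vowel (*afujo*, *wiwtapzu*, *degfo*); -igi when the last vowel of the stem is an unrounded vowel (*arihi*, *oa*, *ipape*).
Since the last vowel of *eheji* is /i/ (an unrounded vowel), it takes -igi, giving *ehejiigi*.
The last vowel of *kewinsu* is /u/, which is a rounded vowel, so the suffix is -ogo, giving *kewinsuogo*.

ehejiigi, kewinsuogo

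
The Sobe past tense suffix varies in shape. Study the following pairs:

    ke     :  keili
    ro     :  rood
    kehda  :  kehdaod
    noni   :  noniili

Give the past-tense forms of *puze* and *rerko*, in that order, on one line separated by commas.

puzeili, rerkood

The pattern is front/back vowel harmony: -ili when the last vowel of the stem is a front vowel (*ke*, *noni*); -od when the last vowel of the stem is a back vowel (*ro*, *kehda*).
The last vowel of *puze* is /e/, which is a front vowel, so the suffix is -ili, giving *puzeili*.
Since the last vowel of *rerko* is /o/ (a back vowel), it takes -od, giving *rerkood*.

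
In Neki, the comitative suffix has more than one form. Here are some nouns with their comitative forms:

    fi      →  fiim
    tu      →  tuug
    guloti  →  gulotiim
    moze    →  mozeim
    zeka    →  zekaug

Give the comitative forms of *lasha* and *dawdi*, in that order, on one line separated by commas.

lashaug, dawdiim

Looking at the last vowel of each stem: -im when the last vowel of the stem is a front vowel (*fi*, *guloti*, *moze*); -ug when the last vowel of the stem is a back vowel (*tu*, *zeka*).
*lasha* — last vowel /a/ (a back vowel) → -ug → *lashaug*.
Since the last vowel of *dawdi* is /i/ (a front vowel), it takes -im, giving *dawdiim*.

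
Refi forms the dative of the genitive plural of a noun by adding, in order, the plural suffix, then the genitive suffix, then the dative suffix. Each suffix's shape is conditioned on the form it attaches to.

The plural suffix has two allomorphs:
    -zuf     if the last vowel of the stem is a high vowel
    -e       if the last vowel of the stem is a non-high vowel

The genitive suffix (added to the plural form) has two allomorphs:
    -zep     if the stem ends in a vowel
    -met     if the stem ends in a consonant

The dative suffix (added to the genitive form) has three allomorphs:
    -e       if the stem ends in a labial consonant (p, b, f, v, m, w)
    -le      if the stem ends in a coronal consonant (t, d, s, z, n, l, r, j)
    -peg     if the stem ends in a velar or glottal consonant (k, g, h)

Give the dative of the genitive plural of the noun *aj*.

ajezepe

*aj*: last vowel = /a/, a non-high vowel → -e → *aje*.
Since the final sound of the plural form *aje* is /e/ (a vowel), it takes -zep, giving *ajezep*.
Since the final consonant of the genitive form *ajezep* is /p/ (labial), it takes -e, giving *ajezepe*.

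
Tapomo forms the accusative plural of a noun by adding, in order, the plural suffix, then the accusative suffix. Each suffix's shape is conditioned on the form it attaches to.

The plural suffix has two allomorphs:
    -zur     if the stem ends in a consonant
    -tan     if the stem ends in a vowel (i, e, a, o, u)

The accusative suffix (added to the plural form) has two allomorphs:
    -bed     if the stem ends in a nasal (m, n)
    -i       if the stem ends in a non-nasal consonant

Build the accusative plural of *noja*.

nojatanbed

*noja* — final sound /a/ (a vowel) → -tan → *nojatan*.
The plural form *nojatan* — final consonant /n/ (a nasal) → -bed → *nojatanbed*.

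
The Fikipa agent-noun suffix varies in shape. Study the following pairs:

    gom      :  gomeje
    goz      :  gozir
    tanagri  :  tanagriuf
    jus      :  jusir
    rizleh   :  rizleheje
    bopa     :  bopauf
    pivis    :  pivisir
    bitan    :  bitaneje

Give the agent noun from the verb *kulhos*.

The alternation tracks the final sound of the stem — -ir when the stem ends in a sibilant (*goz*, *jus*, *pivis*); -eje when the stem ends in a non-sibilant consonant (*gom*, *rizleh*, *bitan*); -uf when the stem ends in a vowel (*tanagri*, *bopa*).
*kulhos* — final sound /s/ (a sibilant) → -ir → *kulhosir*.

kulhosir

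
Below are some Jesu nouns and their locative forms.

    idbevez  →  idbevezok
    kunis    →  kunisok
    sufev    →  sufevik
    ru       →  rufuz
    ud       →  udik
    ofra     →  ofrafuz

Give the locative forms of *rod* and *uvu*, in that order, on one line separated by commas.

rodik, uvufuz

The suffix is conditioned by the final sound: -ok when the stem ends in a sibilant (*idbevez*, *kunis*); -ik when the stem ends in a non-sibilant consonant (*sufev*, *ud*); -fuz when the stem ends in a vowel (*ru*, *ofra*).
*rod*: final sound = /d/, a non-sibilant consonant → -ik → *rodik*.
Since the final sound of *uvu* is /u/ (a vowel), it takes -fuz, giving *uvufuz*.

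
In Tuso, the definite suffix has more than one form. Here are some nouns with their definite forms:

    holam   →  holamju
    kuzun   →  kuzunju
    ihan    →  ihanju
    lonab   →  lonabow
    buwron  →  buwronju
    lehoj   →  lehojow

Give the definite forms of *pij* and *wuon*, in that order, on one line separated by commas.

pijow, wuonju

The alternation tracks the final consonant of the stem — -ju when the stem ends in a nasal (*holam*, *kuzun*, *ihan*, *buwron*); -ow when the stem ends in a non-nasal consonant (*lonab*, *lehoj*).
The final consonant of *pij* is /j/, which is non-nasal, so the suffix is -ow, giving *pijow*.
*wuon*: final consonant = /n/, a nasal → -ju → *wuonju*.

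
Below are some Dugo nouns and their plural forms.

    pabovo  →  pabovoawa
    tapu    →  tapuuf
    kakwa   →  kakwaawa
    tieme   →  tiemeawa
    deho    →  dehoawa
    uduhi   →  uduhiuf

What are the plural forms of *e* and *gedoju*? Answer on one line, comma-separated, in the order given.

eawa, gedojuuf

The suffix is conditioned by the last vowel: -uf when the last vowel of the stem is a high vowel (*tapu*, *uduhi*); -awa when the last vowel of the stem is a non-high vowel (*pabovo*, *kakwa*, *tieme*, *deho*).
Since the last vowel of *e* is /e/ (a non-high vowel), it takes -awa, giving *eawa*.
*gedoju* — last vowel /u/ (a high vowel) → -uf → *gedojuuf*.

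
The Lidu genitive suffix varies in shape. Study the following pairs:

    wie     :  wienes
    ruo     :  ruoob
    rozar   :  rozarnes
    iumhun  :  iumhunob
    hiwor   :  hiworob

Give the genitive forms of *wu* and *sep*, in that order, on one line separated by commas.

The suffix is conditioned by the last vowel: -ob when the last vowel of the stem is a rounded vowel (*ruo*, *iumhun*, *hiwor*); -nes when the last vowel of the stem is an unrounded vowel (*wie*, *rozar*).
*wu*: last vowel = /u/, a rounded vowel → -ob → *wuob*.
*sep*: last vowel = /e/, an unrounded vowel → -nes → *sepnes*.

wuob, sepnes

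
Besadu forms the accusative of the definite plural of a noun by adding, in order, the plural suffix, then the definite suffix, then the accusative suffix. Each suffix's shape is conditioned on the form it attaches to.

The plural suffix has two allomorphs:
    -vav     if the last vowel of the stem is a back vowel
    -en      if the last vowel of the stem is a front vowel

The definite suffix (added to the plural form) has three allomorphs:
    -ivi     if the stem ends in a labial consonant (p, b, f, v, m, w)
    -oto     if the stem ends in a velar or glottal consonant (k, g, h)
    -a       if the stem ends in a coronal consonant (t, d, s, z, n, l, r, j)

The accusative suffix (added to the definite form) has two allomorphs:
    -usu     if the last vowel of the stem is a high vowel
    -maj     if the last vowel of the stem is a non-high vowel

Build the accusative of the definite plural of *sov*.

Since the last vowel of *sov* is /o/ (a back vowel), it takes -vav, giving *sovvav*.
The plural form *sovvav* — final consonant /v/ (labial) → -ivi → *sovvavivi*.
The last vowel of the definite form *sovvavivi* is /i/, which is a high vowel, so the accusative suffix is -usu, giving *sovvaviviusu*.

sovvaviviusu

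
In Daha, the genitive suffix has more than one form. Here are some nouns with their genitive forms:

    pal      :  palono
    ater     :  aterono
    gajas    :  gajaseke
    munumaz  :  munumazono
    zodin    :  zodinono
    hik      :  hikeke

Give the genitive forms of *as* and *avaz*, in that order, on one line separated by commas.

aseke, avazono

The alternation tracks the final consonant of the stem — -eke when the stem ends in a voiceless consonant (*gajas*, *hik*); -ono when the stem ends in a voiced consonant (*pal*, *ater*, *munumaz*, *zodin*).
The final consonant of *as* is /s/, which is voiceless, so the suffix is -eke, giving *aseke*.
*avaz* — final consonant /z/ (voiced) → -ono → *avazono*.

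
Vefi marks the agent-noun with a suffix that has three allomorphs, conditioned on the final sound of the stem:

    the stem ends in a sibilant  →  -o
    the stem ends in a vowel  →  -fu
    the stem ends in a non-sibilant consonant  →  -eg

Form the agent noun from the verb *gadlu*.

gadlufu

*gadlu*: final sound = /u/, a vowel → -fu → *gadlufu*.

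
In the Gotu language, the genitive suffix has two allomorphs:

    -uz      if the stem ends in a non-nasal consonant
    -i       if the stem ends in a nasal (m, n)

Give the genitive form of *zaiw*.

The final consonant of *zaiw* is /w/, which is non-nasal, so the suffix is -uz, giving *zaiwuz*.

zaiwuz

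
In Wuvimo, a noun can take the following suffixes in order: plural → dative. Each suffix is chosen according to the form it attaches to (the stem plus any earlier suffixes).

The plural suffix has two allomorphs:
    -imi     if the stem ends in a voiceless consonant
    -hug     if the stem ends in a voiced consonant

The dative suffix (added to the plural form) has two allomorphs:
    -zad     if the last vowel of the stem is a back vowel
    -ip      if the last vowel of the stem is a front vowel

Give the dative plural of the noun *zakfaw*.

*zakfaw* — final consonant /w/ (voiced) → -hug → *zakfawhug*.
Since the last vowel of the plural form *zakfawhug* is /u/ (a back vowel), it takes -zad, giving *zakfawhugzad*.

zakfawhugzad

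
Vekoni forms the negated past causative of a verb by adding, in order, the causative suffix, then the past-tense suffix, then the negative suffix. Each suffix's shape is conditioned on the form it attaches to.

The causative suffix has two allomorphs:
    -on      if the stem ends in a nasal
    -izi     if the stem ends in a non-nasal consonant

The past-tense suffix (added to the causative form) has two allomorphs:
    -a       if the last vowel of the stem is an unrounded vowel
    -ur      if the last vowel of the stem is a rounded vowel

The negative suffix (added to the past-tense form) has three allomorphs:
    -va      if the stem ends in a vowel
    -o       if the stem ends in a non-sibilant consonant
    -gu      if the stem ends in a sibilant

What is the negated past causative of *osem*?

Since the final consonant of *osem* is /m/ (a nasal), it takes -on, giving *osemon*.
The causative form *osemon* — last vowel /o/ (a rounded vowel) → -ur → *osemonur*.
Since the final sound of the past-tense form *osemonur* is /r/ (a non-sibilant consonant), it takes -o, giving *osemonuro*.

osemonuro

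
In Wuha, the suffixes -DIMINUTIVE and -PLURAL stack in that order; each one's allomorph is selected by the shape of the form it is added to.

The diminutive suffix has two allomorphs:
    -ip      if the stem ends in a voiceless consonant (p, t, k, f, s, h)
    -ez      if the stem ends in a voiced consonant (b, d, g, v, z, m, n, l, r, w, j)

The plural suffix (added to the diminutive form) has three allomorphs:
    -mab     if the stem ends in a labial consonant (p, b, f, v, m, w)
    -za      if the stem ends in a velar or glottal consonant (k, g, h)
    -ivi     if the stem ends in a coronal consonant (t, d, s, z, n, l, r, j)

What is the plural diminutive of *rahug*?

rahugezivi

*rahug* — final consonant /g/ (voiced) → -ez → *rahugez*.
The diminutive form *rahugez*: final consonant = /z/, coronal → -ivi → *rahugezivi*.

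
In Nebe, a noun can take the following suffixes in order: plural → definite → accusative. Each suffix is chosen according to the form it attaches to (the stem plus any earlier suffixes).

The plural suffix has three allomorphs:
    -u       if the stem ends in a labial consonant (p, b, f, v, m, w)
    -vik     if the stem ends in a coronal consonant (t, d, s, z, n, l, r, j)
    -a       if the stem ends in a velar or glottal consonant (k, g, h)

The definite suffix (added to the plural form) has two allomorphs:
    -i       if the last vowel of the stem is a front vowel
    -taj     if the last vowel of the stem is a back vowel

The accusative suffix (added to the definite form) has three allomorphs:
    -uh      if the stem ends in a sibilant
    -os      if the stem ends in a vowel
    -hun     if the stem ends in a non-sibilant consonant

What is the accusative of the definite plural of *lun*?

lunvikios

The final consonant of *lun* is /n/, which is coronal, so the plural suffix is -vik, giving *lunvik*.
The plural form *lunvik* — last vowel /i/ (a front vowel) → -i → *lunviki*.
The definite form *lunviki*: final sound = /i/, a vowel → -os → *lunvikios*.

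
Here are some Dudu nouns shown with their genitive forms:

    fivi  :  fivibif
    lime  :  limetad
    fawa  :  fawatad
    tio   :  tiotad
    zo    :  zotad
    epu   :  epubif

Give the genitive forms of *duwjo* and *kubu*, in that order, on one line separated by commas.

Looking at the last vowel of each stem: -bif when the last vowel of the stem is a high vowel (*fivi*, *epu*); -tad when the last vowel of the stem is a non-high vowel (*lime*, *fawa*, *tio*, *zo*).
Since the last vowel of *duwjo* is /o/ (a non-high vowel), it takes -tad, giving *duwjotad*.
*kubu* — last vowel /u/ (a high vowel) → -bif → *kububif*.

duwjotad, kububif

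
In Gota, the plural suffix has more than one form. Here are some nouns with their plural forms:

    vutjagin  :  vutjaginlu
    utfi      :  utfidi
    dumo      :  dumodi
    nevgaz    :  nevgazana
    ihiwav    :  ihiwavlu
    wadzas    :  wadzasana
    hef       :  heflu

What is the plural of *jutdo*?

jutdodi

The suffix is conditioned by the final sound: -ana when the stem ends in a sibilant (*nevgaz*, *wadzas*); -lu when the stem ends in a non-sibilant consonant (*vutjagin*, *ihiwav*, *hef*); -di when the stem ends in a vowel (*utfi*, *dumo*).
*jutdo* — final sound /o/ (a vowel) → -di → *jutdodi*.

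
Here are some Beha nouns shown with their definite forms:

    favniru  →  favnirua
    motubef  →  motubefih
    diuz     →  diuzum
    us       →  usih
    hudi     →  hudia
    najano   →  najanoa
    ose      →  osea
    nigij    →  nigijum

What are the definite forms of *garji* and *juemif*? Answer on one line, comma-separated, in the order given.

garjia, juemifih

The alternation tracks the final sound of the stem — -ih when the stem ends in a voiceless consonant (*motubef*, *us*); -um when the stem ends in a voiced consonant (*diuz*, *nigij*); -a when the stem ends in a vowel (*favniru*, *hudi*, *najano*, *ose*).
*garji* — final sound /i/ (a vowel) → -a → *garjia*.
The final sound of *juemif* is /f/, which is a voiceless consonant, so the suffix is -ih, giving *juemifih*.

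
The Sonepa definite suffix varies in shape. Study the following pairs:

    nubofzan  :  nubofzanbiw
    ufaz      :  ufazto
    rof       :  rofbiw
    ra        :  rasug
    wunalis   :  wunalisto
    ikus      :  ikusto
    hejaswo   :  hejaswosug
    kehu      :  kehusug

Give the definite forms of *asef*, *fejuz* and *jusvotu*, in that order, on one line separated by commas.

The alternation tracks the final sound of the stem — -to when the stem ends in a sibilant (*ufaz*, *wunalis*, *ikus*); -biw when the stem ends in a non-sibilant consonant (*nubofzan*, *rof*); -sug when the stem ends in a vowel (*ra*, *hejaswo*, *kehu*).
*asef* — final sound /f/ (a non-sibilant consonant) → -biw → *asefbiw*.
The final sound of *fejuz* is /z/, which is a sibilant, so the suffix is -to, giving *fejuzto*.
The final sound of *jusvotu* is /u/, which is a vowel, so the suffix is -sug, giving *jusvotusug*.

asefbiw, fejuzto, jusvotusug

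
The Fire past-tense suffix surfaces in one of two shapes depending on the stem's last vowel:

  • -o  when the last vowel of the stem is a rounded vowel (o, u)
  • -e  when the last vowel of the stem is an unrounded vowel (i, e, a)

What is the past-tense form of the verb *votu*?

votuo

The last vowel of *votu* is /u/, which is a rounded vowel, so the suffix is -o, giving *votuo*.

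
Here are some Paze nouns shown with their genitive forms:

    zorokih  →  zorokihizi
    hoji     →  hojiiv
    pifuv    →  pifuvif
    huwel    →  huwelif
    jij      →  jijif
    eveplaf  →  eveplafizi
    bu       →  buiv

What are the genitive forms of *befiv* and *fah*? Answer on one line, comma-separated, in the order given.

befivif, fahizi

The suffix is conditioned by the final sound: -izi when the stem ends in a voiceless consonant (*zorokih*, *eveplaf*); -if when the stem ends in a voiced consonant (*pifuv*, *huwel*, *jij*); -iv when the stem ends in a vowel (*hoji*, *bu*).
The final sound of *befiv* is /v/, which is a voiced consonant, so the suffix is -if, giving *befivif*.
The final sound of *fah* is /h/, which is a voiceless consonant, so the suffix is -izi, giving *fahizi*.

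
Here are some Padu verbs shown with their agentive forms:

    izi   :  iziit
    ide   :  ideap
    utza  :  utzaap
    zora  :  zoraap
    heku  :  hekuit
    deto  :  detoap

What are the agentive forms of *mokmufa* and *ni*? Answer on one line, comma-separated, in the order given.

The suffix is conditioned by the last vowel: -it when the last vowel of the stem is a high vowel (*izi*, *heku*); -ap when the last vowel of the stem is a non-high vowel (*ide*, *utza*, *zora*, *deto*).
*mokmufa* — last vowel /a/ (a non-high vowel) → -ap → *mokmufaap*.
*ni*: last vowel = /i/, a high vowel → -it → *niit*.

mokmufaap, niit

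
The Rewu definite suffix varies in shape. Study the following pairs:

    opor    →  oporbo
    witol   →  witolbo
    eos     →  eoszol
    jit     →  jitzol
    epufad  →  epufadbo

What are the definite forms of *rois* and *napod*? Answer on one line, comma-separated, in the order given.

The pattern is voicing of the final consonant: -zol when the stem ends in a voiceless consonant (*eos*, *jit*); -bo when the stem ends in a voiced consonant (*opor*, *witol*, *epufad*).
*rois*: final consonant = /s/, voiceless → -zol → *roiszol*.
The final consonant of *napod* is /d/, which is voiced, so the suffix is -bo, giving *napodbo*.

roiszol, napodbo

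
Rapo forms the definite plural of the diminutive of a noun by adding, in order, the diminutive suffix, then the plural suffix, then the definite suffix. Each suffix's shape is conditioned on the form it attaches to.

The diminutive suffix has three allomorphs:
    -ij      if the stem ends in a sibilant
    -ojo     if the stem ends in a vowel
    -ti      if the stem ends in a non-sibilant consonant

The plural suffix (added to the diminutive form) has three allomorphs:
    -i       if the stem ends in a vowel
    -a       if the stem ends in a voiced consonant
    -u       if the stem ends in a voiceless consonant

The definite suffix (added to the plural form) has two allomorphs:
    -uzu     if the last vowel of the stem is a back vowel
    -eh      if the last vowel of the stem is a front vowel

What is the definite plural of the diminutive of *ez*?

*ez* — final sound /z/ (a sibilant) → -ij → *ezij*.
The final sound of the diminutive form *ezij* is /j/, which is a voiced consonant, so the plural suffix is -a, giving *ezija*.
The last vowel of the plural form *ezija* is /a/, which is a back vowel, so the definite suffix is -uzu, giving *ezijauzu*.

ezijauzu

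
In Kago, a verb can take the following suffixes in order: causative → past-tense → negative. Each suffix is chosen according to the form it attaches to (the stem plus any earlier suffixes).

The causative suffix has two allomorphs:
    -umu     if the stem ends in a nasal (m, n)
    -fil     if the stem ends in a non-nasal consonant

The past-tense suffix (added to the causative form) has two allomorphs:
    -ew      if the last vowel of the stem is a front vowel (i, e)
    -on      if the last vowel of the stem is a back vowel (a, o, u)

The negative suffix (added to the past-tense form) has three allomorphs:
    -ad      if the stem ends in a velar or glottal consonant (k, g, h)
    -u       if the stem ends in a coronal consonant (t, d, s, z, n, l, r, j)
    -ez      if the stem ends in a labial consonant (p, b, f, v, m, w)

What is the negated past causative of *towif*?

*towif* — final consonant /f/ (non-nasal) → -fil → *towiffil*.
Since the last vowel of the causative form *towiffil* is /i/ (a front vowel), it takes -ew, giving *towiffilew*.
Since the final consonant of the past-tense form *towiffilew* is /w/ (labial), it takes -ez, giving *towiffilewez*.

towiffilewez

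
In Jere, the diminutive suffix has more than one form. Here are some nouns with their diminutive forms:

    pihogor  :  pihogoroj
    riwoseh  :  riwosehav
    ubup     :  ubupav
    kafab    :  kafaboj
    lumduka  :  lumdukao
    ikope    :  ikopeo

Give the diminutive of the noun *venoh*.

venohav

Looking at the final sound of each stem: -av when the stem ends in a voiceless consonant (*riwoseh*, *ubup*); -oj when the stem ends in a voiced consonant (*pihogor*, *kafab*); -o when the stem ends in a vowel (*lumduka*, *ikope*).
The final sound of *venoh* is /h/, which is a voiceless consonant, so the suffix is -av, giving *venohav*.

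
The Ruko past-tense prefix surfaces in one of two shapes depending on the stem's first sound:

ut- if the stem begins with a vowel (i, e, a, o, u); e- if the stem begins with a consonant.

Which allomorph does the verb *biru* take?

The first sound of *biru* is /b/, which is a consonant, so the prefix is e-.

e-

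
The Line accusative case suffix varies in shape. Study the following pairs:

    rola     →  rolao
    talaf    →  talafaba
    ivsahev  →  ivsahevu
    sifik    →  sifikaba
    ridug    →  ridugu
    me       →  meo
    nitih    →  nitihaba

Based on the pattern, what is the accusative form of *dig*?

The alternation tracks the final sound of the stem — -aba when the stem ends in a voiceless consonant (*talaf*, *sifik*, *nitih*); -u when the stem ends in a voiced consonant (*ivsahev*, *ridug*); -o when the stem ends in a vowel (*rola*, *me*).
*dig* — final sound /g/ (a voiced consonant) → -u → *digu*.

digu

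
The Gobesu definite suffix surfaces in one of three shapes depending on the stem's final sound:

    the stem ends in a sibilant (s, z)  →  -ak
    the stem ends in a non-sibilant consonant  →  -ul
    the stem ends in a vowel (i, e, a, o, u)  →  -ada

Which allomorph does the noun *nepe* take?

-ada

*nepe* — final sound /e/ (a vowel) → -ada.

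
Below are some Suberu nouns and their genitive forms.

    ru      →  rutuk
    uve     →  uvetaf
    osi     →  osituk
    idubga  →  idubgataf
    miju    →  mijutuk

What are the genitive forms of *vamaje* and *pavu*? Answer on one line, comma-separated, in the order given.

The pattern is height harmony: -tuk when the last vowel of the stem is a high vowel (*ru*, *osi*, *miju*); -taf when the last vowel of the stem is a non-high vowel (*uve*, *idubga*).
*vamaje*: last vowel = /e/, a non-high vowel → -taf → *vamajetaf*.
Since the last vowel of *pavu* is /u/ (a high vowel), it takes -tuk, giving *pavutuk*.

vamajetaf, pavutuk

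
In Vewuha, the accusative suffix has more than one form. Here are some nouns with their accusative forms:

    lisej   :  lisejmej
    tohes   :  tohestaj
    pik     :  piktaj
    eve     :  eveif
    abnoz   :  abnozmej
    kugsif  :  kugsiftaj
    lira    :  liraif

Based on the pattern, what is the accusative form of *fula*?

The pattern is voicing of the final sound: -taj when the stem ends in a voiceless consonant (*tohes*, *pik*, *kugsif*); -mej when the stem ends in a voiced consonant (*lisej*, *abnoz*); -if when the stem ends in a vowel (*eve*, *lira*).
Since the final sound of *fula* is /a/ (a vowel), it takes -if, giving *fulaif*.

fulaif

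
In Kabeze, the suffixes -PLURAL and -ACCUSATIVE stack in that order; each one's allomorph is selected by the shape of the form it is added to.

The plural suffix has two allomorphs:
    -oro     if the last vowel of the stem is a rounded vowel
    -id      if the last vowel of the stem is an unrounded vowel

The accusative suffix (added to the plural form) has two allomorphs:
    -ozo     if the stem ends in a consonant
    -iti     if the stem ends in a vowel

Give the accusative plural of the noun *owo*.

owooroiti

*owo* — last vowel /o/ (a rounded vowel) → -oro → *owooro*.
The plural form *owooro* — final sound /o/ (a vowel) → -iti → *owooroiti*.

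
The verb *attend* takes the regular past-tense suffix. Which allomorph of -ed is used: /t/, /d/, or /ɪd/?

The stem *attend* ends in /t/ or /d/.
The -ed suffix is realized as /ɪd/ after /t, d/; as /t/ after other voiceless consonants; and as /d/ after other voiced sounds.
So -ed on *attend* is pronounced /ɪd/.

/ɪd/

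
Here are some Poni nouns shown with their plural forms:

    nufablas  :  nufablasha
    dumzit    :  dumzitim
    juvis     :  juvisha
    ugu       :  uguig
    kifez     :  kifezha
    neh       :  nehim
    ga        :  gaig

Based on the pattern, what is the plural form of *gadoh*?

The pattern is sibilance of the final sound: -ha when the stem ends in a sibilant (*nufablas*, *juvis*, *kifez*); -im when the stem ends in a non-sibilant consonant (*dumzit*, *neh*); -ig when the stem ends in a vowel (*ugu*, *ga*).
*gadoh*: final sound = /h/, a non-sibilant consonant → -im → *gadohim*.

gadohim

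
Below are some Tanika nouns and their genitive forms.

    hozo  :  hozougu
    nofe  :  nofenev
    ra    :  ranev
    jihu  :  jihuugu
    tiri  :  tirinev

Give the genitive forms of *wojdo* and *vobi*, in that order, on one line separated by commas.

wojdougu, vobinev

The pattern is rounding harmony: -ugu when the last vowel of the stem is a rounded vowel (*hozo*, *jihu*); -nev when the last vowel of the stem is an unrounded vowel (*nofe*, *ra*, *tiri*).
Since the last vowel of *wojdo* is /o/ (a rounded vowel), it takes -ugu, giving *wojdougu*.
*vobi*: last vowel = /i/, an unrounded vowel → -nev → *vobinev*.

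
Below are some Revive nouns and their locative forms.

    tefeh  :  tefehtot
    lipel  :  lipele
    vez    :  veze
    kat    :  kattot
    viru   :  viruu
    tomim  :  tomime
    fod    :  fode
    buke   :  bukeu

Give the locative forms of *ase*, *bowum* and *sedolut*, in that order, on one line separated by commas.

aseu, bowume, sedoluttot

The suffix is conditioned by the final sound: -tot when the stem ends in a voiceless consonant (*tefeh*, *kat*); -e when the stem ends in a voiced consonant (*lipel*, *vez*, *tomim*, *fod*); -u when the stem ends in a vowel (*viru*, *buke*).
*ase*: final sound = /e/, a vowel → -u → *aseu*.
*bowum* — final sound /m/ (a voiced consonant) → -e → *bowume*.
*sedolut*: final sound = /t/, a voiceless consonant → -tot → *sedoluttot*.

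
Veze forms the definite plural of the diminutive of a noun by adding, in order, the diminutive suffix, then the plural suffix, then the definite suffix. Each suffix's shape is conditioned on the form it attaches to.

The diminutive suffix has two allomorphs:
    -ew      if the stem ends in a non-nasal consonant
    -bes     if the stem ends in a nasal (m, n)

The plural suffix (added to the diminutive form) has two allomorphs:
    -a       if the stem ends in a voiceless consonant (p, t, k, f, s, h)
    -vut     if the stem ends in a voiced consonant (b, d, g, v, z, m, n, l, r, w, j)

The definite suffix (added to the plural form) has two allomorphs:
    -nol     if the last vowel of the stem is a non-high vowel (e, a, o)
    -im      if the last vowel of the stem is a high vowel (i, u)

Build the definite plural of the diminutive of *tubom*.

The final consonant of *tubom* is /m/, which is a nasal, so the diminutive suffix is -bes, giving *tubombes*.
The diminutive form *tubombes*: final consonant = /s/, voiceless → -a → *tubombesa*.
The plural form *tubombesa*: last vowel = /a/, a non-high vowel → -nol → *tubombesanol*.

tubombesanol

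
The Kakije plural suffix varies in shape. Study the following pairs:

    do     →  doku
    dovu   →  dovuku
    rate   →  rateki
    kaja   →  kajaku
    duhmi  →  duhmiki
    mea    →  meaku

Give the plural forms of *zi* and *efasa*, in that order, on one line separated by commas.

ziki, efasaku

The pattern is front/back vowel harmony: -ki when the last vowel of the stem is a front vowel (*rate*, *duhmi*); -ku when the last vowel of the stem is a back vowel (*do*, *dovu*, *kaja*, *mea*).
*zi*: last vowel = /i/, a front vowel → -ki → *ziki*.
*efasa*: last vowel = /a/, a back vowel → -ku → *efasaku*.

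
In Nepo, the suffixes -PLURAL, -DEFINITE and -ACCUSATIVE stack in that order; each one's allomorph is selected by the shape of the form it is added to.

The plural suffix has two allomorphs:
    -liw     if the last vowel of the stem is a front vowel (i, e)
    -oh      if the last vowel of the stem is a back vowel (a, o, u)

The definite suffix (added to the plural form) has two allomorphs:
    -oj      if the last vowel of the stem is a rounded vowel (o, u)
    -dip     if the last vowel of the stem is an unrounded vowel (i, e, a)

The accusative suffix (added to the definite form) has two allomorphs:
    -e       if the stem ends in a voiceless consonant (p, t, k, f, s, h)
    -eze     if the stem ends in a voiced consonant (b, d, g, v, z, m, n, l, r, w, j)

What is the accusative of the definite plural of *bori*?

*bori* — last vowel /i/ (a front vowel) → -liw → *boriliw*.
Since the last vowel of the plural form *boriliw* is /i/ (an unrounded vowel), it takes -dip, giving *boriliwdip*.
The final consonant of the definite form *boriliwdip* is /p/, which is voiceless, so the accusative suffix is -e, giving *boriliwdipe*.

boriliwdipe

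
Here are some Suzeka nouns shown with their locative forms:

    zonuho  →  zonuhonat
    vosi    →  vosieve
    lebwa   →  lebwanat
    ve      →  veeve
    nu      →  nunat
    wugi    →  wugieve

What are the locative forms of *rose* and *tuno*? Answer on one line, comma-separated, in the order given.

The suffix is conditioned by the last vowel: -eve when the last vowel of the stem is a front vowel (*vosi*, *ve*, *wugi*); -nat when the last vowel of the stem is a back vowel (*zonuho*, *lebwa*, *nu*).
Since the last vowel of *rose* is /e/ (a front vowel), it takes -eve, giving *roseeve*.
*tuno* — last vowel /o/ (a back vowel) → -nat → *tunonat*.

roseeve, tunonat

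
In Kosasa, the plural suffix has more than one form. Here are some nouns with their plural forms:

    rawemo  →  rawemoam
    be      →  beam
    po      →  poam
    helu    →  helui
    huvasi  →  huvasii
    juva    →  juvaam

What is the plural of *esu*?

The pattern is height harmony: -i when the last vowel of the stem is a high vowel (*helu*, *huvasi*); -am when the last vowel of the stem is a non-high vowel (*rawemo*, *be*, *po*, *juva*).
Since the last vowel of *esu* is /u/ (a high vowel), it takes -i, giving *esui*.

esui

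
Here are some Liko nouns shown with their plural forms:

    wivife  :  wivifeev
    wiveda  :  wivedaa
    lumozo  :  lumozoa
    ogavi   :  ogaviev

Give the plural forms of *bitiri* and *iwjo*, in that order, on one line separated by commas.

bitiriev, iwjoa

The pattern is front/back vowel harmony: -ev when the last vowel of the stem is a front vowel (*wivife*, *ogavi*); -a when the last vowel of the stem is a back vowel (*wiveda*, *lumozo*).
Since the last vowel of *bitiri* is /i/ (a front vowel), it takes -ev, giving *bitiriev*.
*iwjo*: last vowel = /o/, a back vowel → -a → *iwjoa*.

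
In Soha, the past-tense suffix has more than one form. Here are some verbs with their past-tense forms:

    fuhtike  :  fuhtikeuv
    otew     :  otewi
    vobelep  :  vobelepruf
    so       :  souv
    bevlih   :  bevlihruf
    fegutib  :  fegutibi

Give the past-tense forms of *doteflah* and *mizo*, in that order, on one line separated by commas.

doteflahruf, mizouv

The suffix is conditioned by the final sound: -ruf when the stem ends in a voiceless consonant (*vobelep*, *bevlih*); -i when the stem ends in a voiced consonant (*otew*, *fegutib*); -uv when the stem ends in a vowel (*fuhtike*, *so*).
Since the final sound of *doteflah* is /h/ (a voiceless consonant), it takes -ruf, giving *doteflahruf*.
*mizo* — final sound /o/ (a vowel) → -uv → *mizouv*.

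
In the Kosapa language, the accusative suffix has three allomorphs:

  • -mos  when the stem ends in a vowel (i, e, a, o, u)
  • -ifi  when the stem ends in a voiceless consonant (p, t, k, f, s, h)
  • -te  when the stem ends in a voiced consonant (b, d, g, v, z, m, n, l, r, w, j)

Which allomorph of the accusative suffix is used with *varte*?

-mos

*varte* — final sound /e/ (a vowel) → -mos.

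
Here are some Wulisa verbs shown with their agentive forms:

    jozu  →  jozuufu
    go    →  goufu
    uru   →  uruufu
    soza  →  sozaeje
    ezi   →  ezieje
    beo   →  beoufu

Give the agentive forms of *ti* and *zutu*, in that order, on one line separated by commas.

tieje, zutuufu

The alternation tracks the last vowel of the stem — -ufu when the last vowel of the stem is a rounded vowel (*jozu*, *go*, *uru*, *beo*); -eje when the last vowel of the stem is an unrounded vowel (*soza*, *ezi*).
*ti*: last vowel = /i/, an unrounded vowel → -eje → *tieje*.
Since the last vowel of *zutu* is /u/ (a rounded vowel), it takes -ufu, giving *zutuufu*.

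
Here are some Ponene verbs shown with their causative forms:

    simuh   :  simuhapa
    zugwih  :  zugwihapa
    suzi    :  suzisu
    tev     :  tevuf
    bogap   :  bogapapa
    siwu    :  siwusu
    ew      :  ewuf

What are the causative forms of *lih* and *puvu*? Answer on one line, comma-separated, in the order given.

lihapa, puvusu

The suffix is conditioned by the final sound: -apa when the stem ends in a voiceless consonant (*simuh*, *zugwih*, *bogap*); -uf when the stem ends in a voiced consonant (*tev*, *ew*); -su when the stem ends in a vowel (*suzi*, *siwu*).
The final sound of *lih* is /h/, which is a voiceless consonant, so the suffix is -apa, giving *lihapa*.
*puvu* — final sound /u/ (a vowel) → -su → *puvusu*.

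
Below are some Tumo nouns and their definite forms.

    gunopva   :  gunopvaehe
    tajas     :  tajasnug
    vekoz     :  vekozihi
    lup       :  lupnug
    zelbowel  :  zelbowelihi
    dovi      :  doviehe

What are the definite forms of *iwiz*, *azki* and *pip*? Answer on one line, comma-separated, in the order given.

iwizihi, azkiehe, pipnug

The alternation tracks the final sound of the stem — -nug when the stem ends in a voiceless consonant (*tajas*, *lup*); -ihi when the stem ends in a voiced consonant (*vekoz*, *zelbowel*); -ehe when the stem ends in a vowel (*gunopva*, *dovi*).
The final sound of *iwiz* is /z/, which is a voiced consonant, so the suffix is -ihi, giving *iwizihi*.
*azki* — final sound /i/ (a vowel) → -ehe → *azkiehe*.
Since the final sound of *pip* is /p/ (a voiceless consonant), it takes -nug, giving *pipnug*.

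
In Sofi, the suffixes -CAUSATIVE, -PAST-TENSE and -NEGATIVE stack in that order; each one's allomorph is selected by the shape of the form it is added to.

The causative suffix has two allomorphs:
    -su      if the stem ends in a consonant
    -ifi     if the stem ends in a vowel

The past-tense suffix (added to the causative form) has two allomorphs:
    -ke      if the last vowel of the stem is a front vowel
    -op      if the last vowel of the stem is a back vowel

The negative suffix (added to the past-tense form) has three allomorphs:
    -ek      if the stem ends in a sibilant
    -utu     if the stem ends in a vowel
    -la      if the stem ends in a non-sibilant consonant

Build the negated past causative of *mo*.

*mo*: final sound = /o/, a vowel → -ifi → *moifi*.
The causative form *moifi* — last vowel /i/ (a front vowel) → -ke → *moifike*.
The final sound of the past-tense form *moifike* is /e/, which is a vowel, so the negative suffix is -utu, giving *moifikeutu*.

moifikeutu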